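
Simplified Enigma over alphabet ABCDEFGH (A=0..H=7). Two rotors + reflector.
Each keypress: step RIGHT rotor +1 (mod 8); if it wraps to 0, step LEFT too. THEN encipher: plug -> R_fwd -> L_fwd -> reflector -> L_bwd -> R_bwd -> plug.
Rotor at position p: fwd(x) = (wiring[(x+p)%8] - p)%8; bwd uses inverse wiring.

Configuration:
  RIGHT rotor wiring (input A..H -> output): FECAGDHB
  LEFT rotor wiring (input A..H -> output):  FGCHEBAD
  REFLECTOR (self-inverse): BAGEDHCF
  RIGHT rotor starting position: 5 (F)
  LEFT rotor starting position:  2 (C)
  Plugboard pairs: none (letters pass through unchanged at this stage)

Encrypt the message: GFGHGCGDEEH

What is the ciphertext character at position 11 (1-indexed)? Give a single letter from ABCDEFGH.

Char 1 ('G'): step: R->6, L=2; G->plug->G->R->A->L->A->refl->B->L'->F->R'->H->plug->H
Char 2 ('F'): step: R->7, L=2; F->plug->F->R->H->L->E->refl->D->L'->G->R'->B->plug->B
Char 3 ('G'): step: R->0, L->3 (L advanced); G->plug->G->R->H->L->H->refl->F->L'->D->R'->F->plug->F
Char 4 ('H'): step: R->1, L=3; H->plug->H->R->E->L->A->refl->B->L'->B->R'->B->plug->B
Char 5 ('G'): step: R->2, L=3; G->plug->G->R->D->L->F->refl->H->L'->H->R'->F->plug->F
Char 6 ('C'): step: R->3, L=3; C->plug->C->R->A->L->E->refl->D->L'->G->R'->E->plug->E
Char 7 ('G'): step: R->4, L=3; G->plug->G->R->G->L->D->refl->E->L'->A->R'->F->plug->F
Char 8 ('D'): step: R->5, L=3; D->plug->D->R->A->L->E->refl->D->L'->G->R'->A->plug->A
Char 9 ('E'): step: R->6, L=3; E->plug->E->R->E->L->A->refl->B->L'->B->R'->A->plug->A
Char 10 ('E'): step: R->7, L=3; E->plug->E->R->B->L->B->refl->A->L'->E->R'->G->plug->G
Char 11 ('H'): step: R->0, L->4 (L advanced); H->plug->H->R->B->L->F->refl->H->L'->D->R'->F->plug->F

F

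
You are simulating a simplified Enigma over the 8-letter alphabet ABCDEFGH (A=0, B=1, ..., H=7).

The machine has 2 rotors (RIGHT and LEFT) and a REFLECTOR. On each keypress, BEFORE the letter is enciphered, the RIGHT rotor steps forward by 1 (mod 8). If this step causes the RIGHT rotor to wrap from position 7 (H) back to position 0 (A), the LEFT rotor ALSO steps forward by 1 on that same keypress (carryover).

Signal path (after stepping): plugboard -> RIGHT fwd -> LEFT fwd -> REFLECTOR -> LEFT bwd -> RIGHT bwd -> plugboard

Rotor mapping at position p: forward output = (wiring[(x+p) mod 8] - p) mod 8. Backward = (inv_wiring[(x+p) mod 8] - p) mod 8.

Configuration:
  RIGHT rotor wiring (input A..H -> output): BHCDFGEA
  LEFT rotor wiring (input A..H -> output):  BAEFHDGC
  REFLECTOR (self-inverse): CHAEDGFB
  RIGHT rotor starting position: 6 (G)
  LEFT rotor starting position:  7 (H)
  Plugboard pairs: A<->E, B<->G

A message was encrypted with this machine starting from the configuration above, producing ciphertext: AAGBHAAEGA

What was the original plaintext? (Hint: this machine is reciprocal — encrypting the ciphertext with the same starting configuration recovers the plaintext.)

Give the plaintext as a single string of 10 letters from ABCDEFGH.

Answer: DCBGDGFCHD

Derivation:
Char 1 ('A'): step: R->7, L=7; A->plug->E->R->E->L->G->refl->F->L'->D->R'->D->plug->D
Char 2 ('A'): step: R->0, L->0 (L advanced); A->plug->E->R->F->L->D->refl->E->L'->C->R'->C->plug->C
Char 3 ('G'): step: R->1, L=0; G->plug->B->R->B->L->A->refl->C->L'->H->R'->G->plug->B
Char 4 ('B'): step: R->2, L=0; B->plug->G->R->H->L->C->refl->A->L'->B->R'->B->plug->G
Char 5 ('H'): step: R->3, L=0; H->plug->H->R->H->L->C->refl->A->L'->B->R'->D->plug->D
Char 6 ('A'): step: R->4, L=0; A->plug->E->R->F->L->D->refl->E->L'->C->R'->B->plug->G
Char 7 ('A'): step: R->5, L=0; A->plug->E->R->C->L->E->refl->D->L'->F->R'->F->plug->F
Char 8 ('E'): step: R->6, L=0; E->plug->A->R->G->L->G->refl->F->L'->D->R'->C->plug->C
Char 9 ('G'): step: R->7, L=0; G->plug->B->R->C->L->E->refl->D->L'->F->R'->H->plug->H
Char 10 ('A'): step: R->0, L->1 (L advanced); A->plug->E->R->F->L->F->refl->G->L'->D->R'->D->plug->D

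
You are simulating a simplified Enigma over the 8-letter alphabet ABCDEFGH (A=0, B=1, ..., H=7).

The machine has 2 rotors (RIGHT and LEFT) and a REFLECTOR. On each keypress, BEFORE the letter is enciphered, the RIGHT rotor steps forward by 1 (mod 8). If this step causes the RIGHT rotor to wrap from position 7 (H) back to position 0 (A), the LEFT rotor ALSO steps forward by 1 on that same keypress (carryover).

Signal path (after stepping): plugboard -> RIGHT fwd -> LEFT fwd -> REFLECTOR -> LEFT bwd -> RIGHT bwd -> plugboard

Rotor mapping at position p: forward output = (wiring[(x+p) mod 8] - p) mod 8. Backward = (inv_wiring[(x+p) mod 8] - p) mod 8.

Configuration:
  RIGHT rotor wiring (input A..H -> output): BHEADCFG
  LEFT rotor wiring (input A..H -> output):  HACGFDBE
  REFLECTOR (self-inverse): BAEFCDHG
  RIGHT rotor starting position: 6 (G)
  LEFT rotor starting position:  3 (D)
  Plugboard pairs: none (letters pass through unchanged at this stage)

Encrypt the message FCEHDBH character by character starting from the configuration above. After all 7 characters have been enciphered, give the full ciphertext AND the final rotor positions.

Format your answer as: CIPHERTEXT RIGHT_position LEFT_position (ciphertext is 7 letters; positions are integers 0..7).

Answer: BFAGGCC 5 4

Derivation:
Char 1 ('F'): step: R->7, L=3; F->plug->F->R->E->L->B->refl->A->L'->C->R'->B->plug->B
Char 2 ('C'): step: R->0, L->4 (L advanced); C->plug->C->R->E->L->D->refl->F->L'->C->R'->F->plug->F
Char 3 ('E'): step: R->1, L=4; E->plug->E->R->B->L->H->refl->G->L'->G->R'->A->plug->A
Char 4 ('H'): step: R->2, L=4; H->plug->H->R->F->L->E->refl->C->L'->H->R'->G->plug->G
Char 5 ('D'): step: R->3, L=4; D->plug->D->R->C->L->F->refl->D->L'->E->R'->G->plug->G
Char 6 ('B'): step: R->4, L=4; B->plug->B->R->G->L->G->refl->H->L'->B->R'->C->plug->C
Char 7 ('H'): step: R->5, L=4; H->plug->H->R->G->L->G->refl->H->L'->B->R'->C->plug->C
Final: ciphertext=BFAGGCC, RIGHT=5, LEFT=4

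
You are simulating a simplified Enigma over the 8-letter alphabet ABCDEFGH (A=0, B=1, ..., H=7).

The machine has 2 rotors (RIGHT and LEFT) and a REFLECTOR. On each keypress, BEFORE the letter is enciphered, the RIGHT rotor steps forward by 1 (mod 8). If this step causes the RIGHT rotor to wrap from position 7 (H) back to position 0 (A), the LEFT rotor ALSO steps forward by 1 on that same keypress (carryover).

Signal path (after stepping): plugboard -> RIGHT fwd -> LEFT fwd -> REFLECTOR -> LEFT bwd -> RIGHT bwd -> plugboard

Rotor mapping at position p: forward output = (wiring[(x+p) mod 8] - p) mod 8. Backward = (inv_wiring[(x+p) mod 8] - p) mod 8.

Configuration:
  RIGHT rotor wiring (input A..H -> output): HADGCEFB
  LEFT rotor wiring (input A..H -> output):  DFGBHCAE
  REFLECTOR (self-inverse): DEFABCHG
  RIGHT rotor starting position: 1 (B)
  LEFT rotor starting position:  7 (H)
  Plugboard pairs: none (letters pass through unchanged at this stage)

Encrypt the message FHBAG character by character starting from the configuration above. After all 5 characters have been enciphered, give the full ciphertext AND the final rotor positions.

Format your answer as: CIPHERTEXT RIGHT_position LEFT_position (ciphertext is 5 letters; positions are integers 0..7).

Char 1 ('F'): step: R->2, L=7; F->plug->F->R->H->L->B->refl->E->L'->B->R'->A->plug->A
Char 2 ('H'): step: R->3, L=7; H->plug->H->R->A->L->F->refl->C->L'->E->R'->F->plug->F
Char 3 ('B'): step: R->4, L=7; B->plug->B->R->A->L->F->refl->C->L'->E->R'->F->plug->F
Char 4 ('A'): step: R->5, L=7; A->plug->A->R->H->L->B->refl->E->L'->B->R'->G->plug->G
Char 5 ('G'): step: R->6, L=7; G->plug->G->R->E->L->C->refl->F->L'->A->R'->F->plug->F
Final: ciphertext=AFFGF, RIGHT=6, LEFT=7

Answer: AFFGF 6 7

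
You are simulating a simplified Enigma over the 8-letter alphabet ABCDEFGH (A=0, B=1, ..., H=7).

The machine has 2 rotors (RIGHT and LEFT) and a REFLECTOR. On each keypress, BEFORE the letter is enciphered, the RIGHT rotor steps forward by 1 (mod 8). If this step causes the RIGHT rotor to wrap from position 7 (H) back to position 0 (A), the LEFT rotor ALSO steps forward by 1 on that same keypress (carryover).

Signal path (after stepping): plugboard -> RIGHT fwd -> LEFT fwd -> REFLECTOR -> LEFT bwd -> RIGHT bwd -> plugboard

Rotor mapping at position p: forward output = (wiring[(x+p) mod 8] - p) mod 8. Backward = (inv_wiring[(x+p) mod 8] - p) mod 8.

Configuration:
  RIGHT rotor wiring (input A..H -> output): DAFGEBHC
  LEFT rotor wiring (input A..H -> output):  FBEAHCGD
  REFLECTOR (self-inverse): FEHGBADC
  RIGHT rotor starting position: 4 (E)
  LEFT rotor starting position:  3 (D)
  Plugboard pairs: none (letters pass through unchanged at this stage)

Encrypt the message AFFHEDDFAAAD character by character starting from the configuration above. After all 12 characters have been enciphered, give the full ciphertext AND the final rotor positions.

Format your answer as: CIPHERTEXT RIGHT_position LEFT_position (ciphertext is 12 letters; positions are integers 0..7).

Char 1 ('A'): step: R->5, L=3; A->plug->A->R->E->L->A->refl->F->L'->A->R'->F->plug->F
Char 2 ('F'): step: R->6, L=3; F->plug->F->R->A->L->F->refl->A->L'->E->R'->B->plug->B
Char 3 ('F'): step: R->7, L=3; F->plug->F->R->F->L->C->refl->H->L'->C->R'->G->plug->G
Char 4 ('H'): step: R->0, L->4 (L advanced); H->plug->H->R->C->L->C->refl->H->L'->D->R'->A->plug->A
Char 5 ('E'): step: R->1, L=4; E->plug->E->R->A->L->D->refl->G->L'->B->R'->G->plug->G
Char 6 ('D'): step: R->2, L=4; D->plug->D->R->H->L->E->refl->B->L'->E->R'->B->plug->B
Char 7 ('D'): step: R->3, L=4; D->plug->D->R->E->L->B->refl->E->L'->H->R'->E->plug->E
Char 8 ('F'): step: R->4, L=4; F->plug->F->R->E->L->B->refl->E->L'->H->R'->E->plug->E
Char 9 ('A'): step: R->5, L=4; A->plug->A->R->E->L->B->refl->E->L'->H->R'->H->plug->H
Char 10 ('A'): step: R->6, L=4; A->plug->A->R->B->L->G->refl->D->L'->A->R'->F->plug->F
Char 11 ('A'): step: R->7, L=4; A->plug->A->R->D->L->H->refl->C->L'->C->R'->G->plug->G
Char 12 ('D'): step: R->0, L->5 (L advanced); D->plug->D->R->G->L->D->refl->G->L'->C->R'->H->plug->H
Final: ciphertext=FBGAGBEEHFGH, RIGHT=0, LEFT=5

Answer: FBGAGBEEHFGH 0 5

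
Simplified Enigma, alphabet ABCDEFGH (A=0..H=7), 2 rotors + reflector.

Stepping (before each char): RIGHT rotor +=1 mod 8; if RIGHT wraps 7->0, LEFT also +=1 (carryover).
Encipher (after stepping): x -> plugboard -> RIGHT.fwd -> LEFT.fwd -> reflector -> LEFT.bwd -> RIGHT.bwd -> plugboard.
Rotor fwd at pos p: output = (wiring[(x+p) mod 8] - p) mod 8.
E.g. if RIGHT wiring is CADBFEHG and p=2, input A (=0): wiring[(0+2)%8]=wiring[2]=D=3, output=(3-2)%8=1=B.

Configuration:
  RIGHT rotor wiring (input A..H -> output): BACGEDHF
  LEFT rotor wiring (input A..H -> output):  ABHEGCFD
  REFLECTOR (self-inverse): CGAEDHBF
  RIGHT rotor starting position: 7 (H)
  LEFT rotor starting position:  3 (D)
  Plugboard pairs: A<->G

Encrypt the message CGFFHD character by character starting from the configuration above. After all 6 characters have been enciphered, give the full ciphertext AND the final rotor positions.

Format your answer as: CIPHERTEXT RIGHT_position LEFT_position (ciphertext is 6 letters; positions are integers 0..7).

Answer: GHEDDG 5 4

Derivation:
Char 1 ('C'): step: R->0, L->4 (L advanced); C->plug->C->R->C->L->B->refl->G->L'->B->R'->A->plug->G
Char 2 ('G'): step: R->1, L=4; G->plug->A->R->H->L->A->refl->C->L'->A->R'->H->plug->H
Char 3 ('F'): step: R->2, L=4; F->plug->F->R->D->L->H->refl->F->L'->F->R'->E->plug->E
Char 4 ('F'): step: R->3, L=4; F->plug->F->R->G->L->D->refl->E->L'->E->R'->D->plug->D
Char 5 ('H'): step: R->4, L=4; H->plug->H->R->C->L->B->refl->G->L'->B->R'->D->plug->D
Char 6 ('D'): step: R->5, L=4; D->plug->D->R->E->L->E->refl->D->L'->G->R'->A->plug->G
Final: ciphertext=GHEDDG, RIGHT=5, LEFT=4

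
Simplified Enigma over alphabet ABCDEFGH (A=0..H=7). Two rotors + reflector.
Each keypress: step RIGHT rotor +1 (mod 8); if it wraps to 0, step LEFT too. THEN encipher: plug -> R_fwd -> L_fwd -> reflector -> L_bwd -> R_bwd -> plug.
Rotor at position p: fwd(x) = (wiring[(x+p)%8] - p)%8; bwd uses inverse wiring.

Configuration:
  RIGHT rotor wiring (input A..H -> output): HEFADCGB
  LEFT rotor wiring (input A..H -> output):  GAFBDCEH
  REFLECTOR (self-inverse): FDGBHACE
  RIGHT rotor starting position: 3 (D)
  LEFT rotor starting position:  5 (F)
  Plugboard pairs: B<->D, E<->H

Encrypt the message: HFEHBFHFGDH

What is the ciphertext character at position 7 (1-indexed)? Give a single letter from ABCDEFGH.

Char 1 ('H'): step: R->4, L=5; H->plug->E->R->D->L->B->refl->D->L'->E->R'->H->plug->E
Char 2 ('F'): step: R->5, L=5; F->plug->F->R->A->L->F->refl->A->L'->F->R'->A->plug->A
Char 3 ('E'): step: R->6, L=5; E->plug->H->R->E->L->D->refl->B->L'->D->R'->B->plug->D
Char 4 ('H'): step: R->7, L=5; H->plug->E->R->B->L->H->refl->E->L'->G->R'->D->plug->B
Char 5 ('B'): step: R->0, L->6 (L advanced); B->plug->D->R->A->L->G->refl->C->L'->D->R'->E->plug->H
Char 6 ('F'): step: R->1, L=6; F->plug->F->R->F->L->D->refl->B->L'->B->R'->E->plug->H
Char 7 ('H'): step: R->2, L=6; H->plug->E->R->E->L->H->refl->E->L'->H->R'->F->plug->F

F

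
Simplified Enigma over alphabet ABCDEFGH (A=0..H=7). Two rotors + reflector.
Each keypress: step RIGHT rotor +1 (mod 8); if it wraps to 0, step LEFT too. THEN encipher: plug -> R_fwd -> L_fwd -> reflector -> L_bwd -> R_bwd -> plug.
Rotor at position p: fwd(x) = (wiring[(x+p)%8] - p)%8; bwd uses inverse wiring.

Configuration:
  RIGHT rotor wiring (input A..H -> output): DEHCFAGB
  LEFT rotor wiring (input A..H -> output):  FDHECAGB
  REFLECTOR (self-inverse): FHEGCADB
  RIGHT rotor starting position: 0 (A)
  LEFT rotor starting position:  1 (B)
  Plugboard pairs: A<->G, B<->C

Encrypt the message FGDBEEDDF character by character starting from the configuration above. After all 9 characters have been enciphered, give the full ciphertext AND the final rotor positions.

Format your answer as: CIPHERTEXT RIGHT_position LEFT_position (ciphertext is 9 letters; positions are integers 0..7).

Answer: CDHGHHHFE 1 2

Derivation:
Char 1 ('F'): step: R->1, L=1; F->plug->F->R->F->L->F->refl->A->L'->G->R'->B->plug->C
Char 2 ('G'): step: R->2, L=1; G->plug->A->R->F->L->F->refl->A->L'->G->R'->D->plug->D
Char 3 ('D'): step: R->3, L=1; D->plug->D->R->D->L->B->refl->H->L'->E->R'->H->plug->H
Char 4 ('B'): step: R->4, L=1; B->plug->C->R->C->L->D->refl->G->L'->B->R'->A->plug->G
Char 5 ('E'): step: R->5, L=1; E->plug->E->R->H->L->E->refl->C->L'->A->R'->H->plug->H
Char 6 ('E'): step: R->6, L=1; E->plug->E->R->B->L->G->refl->D->L'->C->R'->H->plug->H
Char 7 ('D'): step: R->7, L=1; D->plug->D->R->A->L->C->refl->E->L'->H->R'->H->plug->H
Char 8 ('D'): step: R->0, L->2 (L advanced); D->plug->D->R->C->L->A->refl->F->L'->A->R'->F->plug->F
Char 9 ('F'): step: R->1, L=2; F->plug->F->R->F->L->H->refl->B->L'->H->R'->E->plug->E
Final: ciphertext=CDHGHHHFE, RIGHT=1, LEFT=2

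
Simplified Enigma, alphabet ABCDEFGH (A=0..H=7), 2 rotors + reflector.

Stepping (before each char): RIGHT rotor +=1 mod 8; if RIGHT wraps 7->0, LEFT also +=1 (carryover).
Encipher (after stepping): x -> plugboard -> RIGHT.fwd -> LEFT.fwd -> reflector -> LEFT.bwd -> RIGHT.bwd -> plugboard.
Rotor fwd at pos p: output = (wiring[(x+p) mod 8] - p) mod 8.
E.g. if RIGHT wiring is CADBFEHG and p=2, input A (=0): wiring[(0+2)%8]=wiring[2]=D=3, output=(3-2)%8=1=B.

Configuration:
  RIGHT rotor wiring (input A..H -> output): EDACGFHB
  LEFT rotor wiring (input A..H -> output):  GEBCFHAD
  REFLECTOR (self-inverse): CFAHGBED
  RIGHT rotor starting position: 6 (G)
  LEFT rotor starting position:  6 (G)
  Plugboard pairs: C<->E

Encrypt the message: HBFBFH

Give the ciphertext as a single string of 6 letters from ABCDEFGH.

Answer: ACHCDE

Derivation:
Char 1 ('H'): step: R->7, L=6; H->plug->H->R->A->L->C->refl->A->L'->C->R'->A->plug->A
Char 2 ('B'): step: R->0, L->7 (L advanced); B->plug->B->R->D->L->C->refl->A->L'->G->R'->E->plug->C
Char 3 ('F'): step: R->1, L=7; F->plug->F->R->G->L->A->refl->C->L'->D->R'->H->plug->H
Char 4 ('B'): step: R->2, L=7; B->plug->B->R->A->L->E->refl->G->L'->F->R'->E->plug->C
Char 5 ('F'): step: R->3, L=7; F->plug->F->R->B->L->H->refl->D->L'->E->R'->D->plug->D
Char 6 ('H'): step: R->4, L=7; H->plug->H->R->G->L->A->refl->C->L'->D->R'->C->plug->E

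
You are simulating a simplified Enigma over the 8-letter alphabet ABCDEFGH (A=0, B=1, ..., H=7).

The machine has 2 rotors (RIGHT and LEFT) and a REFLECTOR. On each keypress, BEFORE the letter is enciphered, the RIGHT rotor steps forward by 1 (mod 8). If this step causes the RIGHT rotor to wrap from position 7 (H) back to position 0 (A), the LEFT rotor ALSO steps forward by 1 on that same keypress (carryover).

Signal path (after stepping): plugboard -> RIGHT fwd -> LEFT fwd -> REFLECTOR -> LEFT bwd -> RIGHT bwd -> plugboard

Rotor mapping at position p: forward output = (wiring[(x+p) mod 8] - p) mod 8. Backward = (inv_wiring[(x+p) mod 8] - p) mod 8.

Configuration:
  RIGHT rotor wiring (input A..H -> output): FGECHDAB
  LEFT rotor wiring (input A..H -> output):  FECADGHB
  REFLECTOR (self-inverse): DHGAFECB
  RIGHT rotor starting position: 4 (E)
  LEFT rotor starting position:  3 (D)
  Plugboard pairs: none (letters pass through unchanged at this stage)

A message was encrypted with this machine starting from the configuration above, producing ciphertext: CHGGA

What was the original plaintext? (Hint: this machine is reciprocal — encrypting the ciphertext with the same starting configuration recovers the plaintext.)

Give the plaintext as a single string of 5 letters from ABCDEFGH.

Char 1 ('C'): step: R->5, L=3; C->plug->C->R->E->L->G->refl->C->L'->F->R'->G->plug->G
Char 2 ('H'): step: R->6, L=3; H->plug->H->R->F->L->C->refl->G->L'->E->R'->F->plug->F
Char 3 ('G'): step: R->7, L=3; G->plug->G->R->E->L->G->refl->C->L'->F->R'->D->plug->D
Char 4 ('G'): step: R->0, L->4 (L advanced); G->plug->G->R->A->L->H->refl->B->L'->E->R'->C->plug->C
Char 5 ('A'): step: R->1, L=4; A->plug->A->R->F->L->A->refl->D->L'->C->R'->E->plug->E

Answer: GFDCE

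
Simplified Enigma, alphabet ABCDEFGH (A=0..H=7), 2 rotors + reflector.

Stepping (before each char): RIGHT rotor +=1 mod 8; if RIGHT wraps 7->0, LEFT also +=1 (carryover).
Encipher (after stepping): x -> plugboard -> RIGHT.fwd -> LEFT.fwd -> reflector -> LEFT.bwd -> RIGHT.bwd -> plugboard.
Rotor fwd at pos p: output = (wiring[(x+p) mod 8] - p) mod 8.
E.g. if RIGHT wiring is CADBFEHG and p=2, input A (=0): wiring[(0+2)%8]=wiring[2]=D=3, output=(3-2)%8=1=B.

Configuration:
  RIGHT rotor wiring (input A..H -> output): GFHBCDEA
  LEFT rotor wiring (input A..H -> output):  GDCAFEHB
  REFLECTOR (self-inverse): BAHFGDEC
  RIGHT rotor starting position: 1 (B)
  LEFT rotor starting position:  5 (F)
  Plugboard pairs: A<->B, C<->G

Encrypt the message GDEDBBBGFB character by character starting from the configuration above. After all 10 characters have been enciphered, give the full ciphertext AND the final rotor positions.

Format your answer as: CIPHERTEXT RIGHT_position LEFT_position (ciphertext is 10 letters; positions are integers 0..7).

Char 1 ('G'): step: R->2, L=5; G->plug->C->R->A->L->H->refl->C->L'->B->R'->D->plug->D
Char 2 ('D'): step: R->3, L=5; D->plug->D->R->B->L->C->refl->H->L'->A->R'->C->plug->G
Char 3 ('E'): step: R->4, L=5; E->plug->E->R->C->L->E->refl->G->L'->E->R'->D->plug->D
Char 4 ('D'): step: R->5, L=5; D->plug->D->R->B->L->C->refl->H->L'->A->R'->E->plug->E
Char 5 ('B'): step: R->6, L=5; B->plug->A->R->G->L->D->refl->F->L'->F->R'->H->plug->H
Char 6 ('B'): step: R->7, L=5; B->plug->A->R->B->L->C->refl->H->L'->A->R'->D->plug->D
Char 7 ('B'): step: R->0, L->6 (L advanced); B->plug->A->R->G->L->H->refl->C->L'->F->R'->B->plug->A
Char 8 ('G'): step: R->1, L=6; G->plug->C->R->A->L->B->refl->A->L'->C->R'->E->plug->E
Char 9 ('F'): step: R->2, L=6; F->plug->F->R->G->L->H->refl->C->L'->F->R'->A->plug->B
Char 10 ('B'): step: R->3, L=6; B->plug->A->R->G->L->H->refl->C->L'->F->R'->E->plug->E
Final: ciphertext=DGDEHDAEBE, RIGHT=3, LEFT=6

Answer: DGDEHDAEBE 3 6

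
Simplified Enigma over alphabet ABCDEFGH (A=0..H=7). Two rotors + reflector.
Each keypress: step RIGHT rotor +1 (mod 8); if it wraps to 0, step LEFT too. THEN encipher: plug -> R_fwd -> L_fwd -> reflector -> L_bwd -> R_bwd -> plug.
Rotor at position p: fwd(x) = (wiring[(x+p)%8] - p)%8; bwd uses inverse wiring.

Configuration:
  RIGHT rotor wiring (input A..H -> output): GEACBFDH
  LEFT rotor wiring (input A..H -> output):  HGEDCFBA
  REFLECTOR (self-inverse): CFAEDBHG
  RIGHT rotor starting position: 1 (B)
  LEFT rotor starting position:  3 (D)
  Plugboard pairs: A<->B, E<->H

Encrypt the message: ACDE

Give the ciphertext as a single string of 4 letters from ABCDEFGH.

Answer: EDAH

Derivation:
Char 1 ('A'): step: R->2, L=3; A->plug->B->R->A->L->A->refl->C->L'->C->R'->H->plug->E
Char 2 ('C'): step: R->3, L=3; C->plug->C->R->C->L->C->refl->A->L'->A->R'->D->plug->D
Char 3 ('D'): step: R->4, L=3; D->plug->D->R->D->L->G->refl->H->L'->B->R'->B->plug->A
Char 4 ('E'): step: R->5, L=3; E->plug->H->R->E->L->F->refl->B->L'->H->R'->E->plug->H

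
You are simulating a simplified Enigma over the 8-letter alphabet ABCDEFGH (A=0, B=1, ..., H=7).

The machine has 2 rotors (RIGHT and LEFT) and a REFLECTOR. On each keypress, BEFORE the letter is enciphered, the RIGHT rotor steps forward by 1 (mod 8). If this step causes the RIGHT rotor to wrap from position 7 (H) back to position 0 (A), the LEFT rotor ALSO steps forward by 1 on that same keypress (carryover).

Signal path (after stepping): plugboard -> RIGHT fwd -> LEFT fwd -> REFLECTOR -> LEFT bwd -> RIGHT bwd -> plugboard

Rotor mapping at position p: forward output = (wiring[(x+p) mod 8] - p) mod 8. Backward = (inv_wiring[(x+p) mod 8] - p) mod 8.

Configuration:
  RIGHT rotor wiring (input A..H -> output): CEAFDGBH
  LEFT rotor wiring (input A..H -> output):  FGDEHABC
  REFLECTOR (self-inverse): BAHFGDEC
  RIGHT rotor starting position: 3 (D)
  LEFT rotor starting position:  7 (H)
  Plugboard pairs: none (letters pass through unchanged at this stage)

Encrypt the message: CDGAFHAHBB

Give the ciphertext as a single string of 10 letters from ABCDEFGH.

Answer: EHDFDAFDFE

Derivation:
Char 1 ('C'): step: R->4, L=7; C->plug->C->R->F->L->A->refl->B->L'->G->R'->E->plug->E
Char 2 ('D'): step: R->5, L=7; D->plug->D->R->F->L->A->refl->B->L'->G->R'->H->plug->H
Char 3 ('G'): step: R->6, L=7; G->plug->G->R->F->L->A->refl->B->L'->G->R'->D->plug->D
Char 4 ('A'): step: R->7, L=7; A->plug->A->R->A->L->D->refl->F->L'->E->R'->F->plug->F
Char 5 ('F'): step: R->0, L->0 (L advanced); F->plug->F->R->G->L->B->refl->A->L'->F->R'->D->plug->D
Char 6 ('H'): step: R->1, L=0; H->plug->H->R->B->L->G->refl->E->L'->D->R'->A->plug->A
Char 7 ('A'): step: R->2, L=0; A->plug->A->R->G->L->B->refl->A->L'->F->R'->F->plug->F
Char 8 ('H'): step: R->3, L=0; H->plug->H->R->F->L->A->refl->B->L'->G->R'->D->plug->D
Char 9 ('B'): step: R->4, L=0; B->plug->B->R->C->L->D->refl->F->L'->A->R'->F->plug->F
Char 10 ('B'): step: R->5, L=0; B->plug->B->R->E->L->H->refl->C->L'->H->R'->E->plug->E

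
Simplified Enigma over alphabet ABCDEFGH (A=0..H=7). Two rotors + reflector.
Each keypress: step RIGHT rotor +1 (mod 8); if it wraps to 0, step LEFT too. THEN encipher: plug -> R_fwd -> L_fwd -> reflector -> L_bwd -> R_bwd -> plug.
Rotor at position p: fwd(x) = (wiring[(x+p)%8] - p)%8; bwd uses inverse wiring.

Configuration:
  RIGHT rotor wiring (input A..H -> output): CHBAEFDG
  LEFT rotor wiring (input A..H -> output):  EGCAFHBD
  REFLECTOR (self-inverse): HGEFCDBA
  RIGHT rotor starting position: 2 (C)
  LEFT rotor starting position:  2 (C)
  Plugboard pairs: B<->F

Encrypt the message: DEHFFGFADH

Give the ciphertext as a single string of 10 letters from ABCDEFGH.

Answer: GCFCDBABHC

Derivation:
Char 1 ('D'): step: R->3, L=2; D->plug->D->R->A->L->A->refl->H->L'->E->R'->G->plug->G
Char 2 ('E'): step: R->4, L=2; E->plug->E->R->G->L->C->refl->E->L'->H->R'->C->plug->C
Char 3 ('H'): step: R->5, L=2; H->plug->H->R->H->L->E->refl->C->L'->G->R'->B->plug->F
Char 4 ('F'): step: R->6, L=2; F->plug->B->R->A->L->A->refl->H->L'->E->R'->C->plug->C
Char 5 ('F'): step: R->7, L=2; F->plug->B->R->D->L->F->refl->D->L'->C->R'->D->plug->D
Char 6 ('G'): step: R->0, L->3 (L advanced); G->plug->G->R->D->L->G->refl->B->L'->F->R'->F->plug->B
Char 7 ('F'): step: R->1, L=3; F->plug->B->R->A->L->F->refl->D->L'->G->R'->A->plug->A
Char 8 ('A'): step: R->2, L=3; A->plug->A->R->H->L->H->refl->A->L'->E->R'->F->plug->B
Char 9 ('D'): step: R->3, L=3; D->plug->D->R->A->L->F->refl->D->L'->G->R'->H->plug->H
Char 10 ('H'): step: R->4, L=3; H->plug->H->R->E->L->A->refl->H->L'->H->R'->C->plug->C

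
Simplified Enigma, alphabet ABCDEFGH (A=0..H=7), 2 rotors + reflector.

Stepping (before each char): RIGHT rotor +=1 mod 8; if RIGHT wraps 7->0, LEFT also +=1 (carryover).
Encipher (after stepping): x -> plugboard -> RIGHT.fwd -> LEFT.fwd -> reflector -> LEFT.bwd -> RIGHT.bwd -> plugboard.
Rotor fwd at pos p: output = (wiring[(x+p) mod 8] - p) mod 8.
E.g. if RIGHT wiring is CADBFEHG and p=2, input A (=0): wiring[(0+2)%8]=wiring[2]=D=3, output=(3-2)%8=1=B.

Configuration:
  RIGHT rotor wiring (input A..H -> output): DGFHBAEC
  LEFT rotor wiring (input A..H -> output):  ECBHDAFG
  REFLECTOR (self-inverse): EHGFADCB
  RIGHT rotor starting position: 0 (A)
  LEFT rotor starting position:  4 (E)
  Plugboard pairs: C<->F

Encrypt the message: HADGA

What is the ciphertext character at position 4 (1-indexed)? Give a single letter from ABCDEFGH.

Char 1 ('H'): step: R->1, L=4; H->plug->H->R->C->L->B->refl->H->L'->A->R'->D->plug->D
Char 2 ('A'): step: R->2, L=4; A->plug->A->R->D->L->C->refl->G->L'->F->R'->B->plug->B
Char 3 ('D'): step: R->3, L=4; D->plug->D->R->B->L->E->refl->A->L'->E->R'->A->plug->A
Char 4 ('G'): step: R->4, L=4; G->plug->G->R->B->L->E->refl->A->L'->E->R'->B->plug->B

B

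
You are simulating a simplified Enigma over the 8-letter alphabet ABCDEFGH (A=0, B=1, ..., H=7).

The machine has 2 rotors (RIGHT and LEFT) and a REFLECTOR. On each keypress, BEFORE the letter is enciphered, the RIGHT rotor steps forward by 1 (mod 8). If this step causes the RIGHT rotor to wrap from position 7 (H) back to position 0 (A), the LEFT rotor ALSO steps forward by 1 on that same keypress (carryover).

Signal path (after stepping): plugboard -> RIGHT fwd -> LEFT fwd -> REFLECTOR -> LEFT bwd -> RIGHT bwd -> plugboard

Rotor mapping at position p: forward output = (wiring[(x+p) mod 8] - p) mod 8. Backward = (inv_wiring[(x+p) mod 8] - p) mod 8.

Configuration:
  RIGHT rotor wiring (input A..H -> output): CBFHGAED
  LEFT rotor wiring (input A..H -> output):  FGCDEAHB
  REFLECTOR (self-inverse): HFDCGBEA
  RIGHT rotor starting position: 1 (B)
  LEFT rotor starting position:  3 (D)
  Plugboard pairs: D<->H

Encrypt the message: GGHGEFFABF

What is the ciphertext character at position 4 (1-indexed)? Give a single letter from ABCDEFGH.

Char 1 ('G'): step: R->2, L=3; G->plug->G->R->A->L->A->refl->H->L'->H->R'->H->plug->D
Char 2 ('G'): step: R->3, L=3; G->plug->G->R->G->L->D->refl->C->L'->F->R'->C->plug->C
Char 3 ('H'): step: R->4, L=3; H->plug->D->R->H->L->H->refl->A->L'->A->R'->C->plug->C
Char 4 ('G'): step: R->5, L=3; G->plug->G->R->C->L->F->refl->B->L'->B->R'->H->plug->D

D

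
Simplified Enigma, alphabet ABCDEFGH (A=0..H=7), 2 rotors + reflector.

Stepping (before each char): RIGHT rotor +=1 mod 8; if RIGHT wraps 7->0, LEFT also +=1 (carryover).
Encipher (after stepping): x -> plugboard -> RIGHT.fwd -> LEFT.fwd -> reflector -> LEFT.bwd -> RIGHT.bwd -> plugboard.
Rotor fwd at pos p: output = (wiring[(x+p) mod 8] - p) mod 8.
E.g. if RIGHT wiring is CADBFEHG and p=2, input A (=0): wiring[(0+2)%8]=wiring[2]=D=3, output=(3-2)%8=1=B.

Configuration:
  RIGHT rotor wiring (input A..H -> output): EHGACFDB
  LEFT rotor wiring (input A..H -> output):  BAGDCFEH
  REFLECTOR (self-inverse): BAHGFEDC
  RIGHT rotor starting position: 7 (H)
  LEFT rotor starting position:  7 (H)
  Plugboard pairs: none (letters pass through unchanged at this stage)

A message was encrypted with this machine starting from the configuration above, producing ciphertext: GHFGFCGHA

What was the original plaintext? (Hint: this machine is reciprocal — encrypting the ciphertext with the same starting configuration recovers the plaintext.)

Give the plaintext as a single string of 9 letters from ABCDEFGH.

Answer: EFABGDHDH

Derivation:
Char 1 ('G'): step: R->0, L->0 (L advanced); G->plug->G->R->D->L->D->refl->G->L'->C->R'->E->plug->E
Char 2 ('H'): step: R->1, L=0; H->plug->H->R->D->L->D->refl->G->L'->C->R'->F->plug->F
Char 3 ('F'): step: R->2, L=0; F->plug->F->R->H->L->H->refl->C->L'->E->R'->A->plug->A
Char 4 ('G'): step: R->3, L=0; G->plug->G->R->E->L->C->refl->H->L'->H->R'->B->plug->B
Char 5 ('F'): step: R->4, L=0; F->plug->F->R->D->L->D->refl->G->L'->C->R'->G->plug->G
Char 6 ('C'): step: R->5, L=0; C->plug->C->R->E->L->C->refl->H->L'->H->R'->D->plug->D
Char 7 ('G'): step: R->6, L=0; G->plug->G->R->E->L->C->refl->H->L'->H->R'->H->plug->H
Char 8 ('H'): step: R->7, L=0; H->plug->H->R->E->L->C->refl->H->L'->H->R'->D->plug->D
Char 9 ('A'): step: R->0, L->1 (L advanced); A->plug->A->R->E->L->E->refl->F->L'->B->R'->H->plug->H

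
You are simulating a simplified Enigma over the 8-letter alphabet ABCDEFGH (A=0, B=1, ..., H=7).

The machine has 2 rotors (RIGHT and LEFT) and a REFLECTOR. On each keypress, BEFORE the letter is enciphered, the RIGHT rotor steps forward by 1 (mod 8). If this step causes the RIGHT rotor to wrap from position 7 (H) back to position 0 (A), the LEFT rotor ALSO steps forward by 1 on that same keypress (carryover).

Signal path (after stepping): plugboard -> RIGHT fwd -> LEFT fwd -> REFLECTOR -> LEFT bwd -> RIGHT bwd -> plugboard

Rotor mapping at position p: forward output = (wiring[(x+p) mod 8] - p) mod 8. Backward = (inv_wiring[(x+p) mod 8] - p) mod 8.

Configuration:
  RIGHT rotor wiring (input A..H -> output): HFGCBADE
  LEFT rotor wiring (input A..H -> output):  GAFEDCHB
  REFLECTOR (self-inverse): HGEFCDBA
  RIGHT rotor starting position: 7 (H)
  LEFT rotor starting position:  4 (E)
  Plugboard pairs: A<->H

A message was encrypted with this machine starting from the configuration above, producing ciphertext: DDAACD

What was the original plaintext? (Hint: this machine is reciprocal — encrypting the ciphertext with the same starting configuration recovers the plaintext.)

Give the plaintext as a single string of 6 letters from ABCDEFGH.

Answer: EHCHEF

Derivation:
Char 1 ('D'): step: R->0, L->5 (L advanced); D->plug->D->R->C->L->E->refl->C->L'->B->R'->E->plug->E
Char 2 ('D'): step: R->1, L=5; D->plug->D->R->A->L->F->refl->D->L'->E->R'->A->plug->H
Char 3 ('A'): step: R->2, L=5; A->plug->H->R->D->L->B->refl->G->L'->H->R'->C->plug->C
Char 4 ('A'): step: R->3, L=5; A->plug->H->R->D->L->B->refl->G->L'->H->R'->A->plug->H
Char 5 ('C'): step: R->4, L=5; C->plug->C->R->H->L->G->refl->B->L'->D->R'->E->plug->E
Char 6 ('D'): step: R->5, L=5; D->plug->D->R->C->L->E->refl->C->L'->B->R'->F->plug->F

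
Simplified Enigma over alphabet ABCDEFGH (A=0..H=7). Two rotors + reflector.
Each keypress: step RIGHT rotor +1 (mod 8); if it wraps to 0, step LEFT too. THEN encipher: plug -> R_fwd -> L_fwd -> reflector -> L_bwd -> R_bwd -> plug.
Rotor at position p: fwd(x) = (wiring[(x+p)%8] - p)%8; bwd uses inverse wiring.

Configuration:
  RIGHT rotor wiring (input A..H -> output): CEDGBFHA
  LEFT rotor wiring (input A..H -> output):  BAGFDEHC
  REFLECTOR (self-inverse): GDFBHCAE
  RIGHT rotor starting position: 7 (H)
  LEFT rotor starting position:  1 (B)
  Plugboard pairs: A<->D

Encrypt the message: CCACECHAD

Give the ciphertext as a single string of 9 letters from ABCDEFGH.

Char 1 ('C'): step: R->0, L->2 (L advanced); C->plug->C->R->D->L->C->refl->F->L'->E->R'->B->plug->B
Char 2 ('C'): step: R->1, L=2; C->plug->C->R->F->L->A->refl->G->L'->H->R'->G->plug->G
Char 3 ('A'): step: R->2, L=2; A->plug->D->R->D->L->C->refl->F->L'->E->R'->B->plug->B
Char 4 ('C'): step: R->3, L=2; C->plug->C->R->C->L->B->refl->D->L'->B->R'->G->plug->G
Char 5 ('E'): step: R->4, L=2; E->plug->E->R->G->L->H->refl->E->L'->A->R'->F->plug->F
Char 6 ('C'): step: R->5, L=2; C->plug->C->R->D->L->C->refl->F->L'->E->R'->H->plug->H
Char 7 ('H'): step: R->6, L=2; H->plug->H->R->H->L->G->refl->A->L'->F->R'->E->plug->E
Char 8 ('A'): step: R->7, L=2; A->plug->D->R->E->L->F->refl->C->L'->D->R'->B->plug->B
Char 9 ('D'): step: R->0, L->3 (L advanced); D->plug->A->R->C->L->B->refl->D->L'->H->R'->G->plug->G

Answer: BGBGFHEBG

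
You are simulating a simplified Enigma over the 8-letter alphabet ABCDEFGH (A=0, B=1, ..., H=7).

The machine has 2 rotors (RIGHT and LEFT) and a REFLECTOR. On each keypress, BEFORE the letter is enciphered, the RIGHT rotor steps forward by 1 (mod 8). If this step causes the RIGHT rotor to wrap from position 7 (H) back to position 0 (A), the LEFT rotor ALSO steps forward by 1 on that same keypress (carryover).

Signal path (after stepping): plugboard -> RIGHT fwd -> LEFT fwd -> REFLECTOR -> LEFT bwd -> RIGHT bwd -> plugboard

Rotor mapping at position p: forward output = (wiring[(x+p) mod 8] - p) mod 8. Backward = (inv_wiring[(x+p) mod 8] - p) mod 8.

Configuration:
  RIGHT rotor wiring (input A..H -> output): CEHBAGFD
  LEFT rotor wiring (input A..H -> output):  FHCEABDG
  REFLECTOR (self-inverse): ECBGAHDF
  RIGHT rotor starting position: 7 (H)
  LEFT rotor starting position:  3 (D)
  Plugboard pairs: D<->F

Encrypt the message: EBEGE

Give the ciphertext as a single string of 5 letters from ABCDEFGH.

Char 1 ('E'): step: R->0, L->4 (L advanced); E->plug->E->R->A->L->E->refl->A->L'->H->R'->C->plug->C
Char 2 ('B'): step: R->1, L=4; B->plug->B->R->G->L->G->refl->D->L'->F->R'->E->plug->E
Char 3 ('E'): step: R->2, L=4; E->plug->E->R->D->L->C->refl->B->L'->E->R'->D->plug->F
Char 4 ('G'): step: R->3, L=4; G->plug->G->R->B->L->F->refl->H->L'->C->R'->D->plug->F
Char 5 ('E'): step: R->4, L=4; E->plug->E->R->G->L->G->refl->D->L'->F->R'->H->plug->H

Answer: CEFFH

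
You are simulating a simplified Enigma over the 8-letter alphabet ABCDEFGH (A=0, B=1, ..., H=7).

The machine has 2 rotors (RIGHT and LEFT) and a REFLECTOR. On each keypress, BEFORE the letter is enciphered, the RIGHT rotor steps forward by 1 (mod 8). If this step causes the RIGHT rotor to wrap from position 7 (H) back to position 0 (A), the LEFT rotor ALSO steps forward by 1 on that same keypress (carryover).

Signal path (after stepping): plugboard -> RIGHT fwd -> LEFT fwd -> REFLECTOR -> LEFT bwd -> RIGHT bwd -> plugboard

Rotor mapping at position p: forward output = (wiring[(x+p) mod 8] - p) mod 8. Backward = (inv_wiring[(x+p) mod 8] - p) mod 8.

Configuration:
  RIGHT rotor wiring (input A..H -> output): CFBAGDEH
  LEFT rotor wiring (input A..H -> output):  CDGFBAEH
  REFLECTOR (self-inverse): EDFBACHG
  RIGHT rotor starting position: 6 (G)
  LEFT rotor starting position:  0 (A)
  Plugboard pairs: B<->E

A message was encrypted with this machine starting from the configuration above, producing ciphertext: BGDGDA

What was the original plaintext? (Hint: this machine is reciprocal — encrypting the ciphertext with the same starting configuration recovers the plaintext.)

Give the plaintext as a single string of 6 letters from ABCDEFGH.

Answer: GBCDCD

Derivation:
Char 1 ('B'): step: R->7, L=0; B->plug->E->R->B->L->D->refl->B->L'->E->R'->G->plug->G
Char 2 ('G'): step: R->0, L->1 (L advanced); G->plug->G->R->E->L->H->refl->G->L'->G->R'->E->plug->B
Char 3 ('D'): step: R->1, L=1; D->plug->D->R->F->L->D->refl->B->L'->H->R'->C->plug->C
Char 4 ('G'): step: R->2, L=1; G->plug->G->R->A->L->C->refl->F->L'->B->R'->D->plug->D
Char 5 ('D'): step: R->3, L=1; D->plug->D->R->B->L->F->refl->C->L'->A->R'->C->plug->C
Char 6 ('A'): step: R->4, L=1; A->plug->A->R->C->L->E->refl->A->L'->D->R'->D->plug->D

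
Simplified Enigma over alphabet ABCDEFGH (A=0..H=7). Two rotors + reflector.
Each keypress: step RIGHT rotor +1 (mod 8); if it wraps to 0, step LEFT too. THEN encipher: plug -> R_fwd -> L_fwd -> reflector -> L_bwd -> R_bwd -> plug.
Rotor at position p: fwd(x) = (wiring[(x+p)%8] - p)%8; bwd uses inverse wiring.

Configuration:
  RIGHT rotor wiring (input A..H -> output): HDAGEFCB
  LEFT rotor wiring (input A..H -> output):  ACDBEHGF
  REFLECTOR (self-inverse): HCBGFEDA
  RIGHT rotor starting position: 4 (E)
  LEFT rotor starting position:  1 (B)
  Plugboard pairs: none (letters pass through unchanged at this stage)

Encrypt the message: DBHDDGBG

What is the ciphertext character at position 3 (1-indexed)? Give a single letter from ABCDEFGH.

Char 1 ('D'): step: R->5, L=1; D->plug->D->R->C->L->A->refl->H->L'->H->R'->H->plug->H
Char 2 ('B'): step: R->6, L=1; B->plug->B->R->D->L->D->refl->G->L'->E->R'->A->plug->A
Char 3 ('H'): step: R->7, L=1; H->plug->H->R->D->L->D->refl->G->L'->E->R'->C->plug->C

C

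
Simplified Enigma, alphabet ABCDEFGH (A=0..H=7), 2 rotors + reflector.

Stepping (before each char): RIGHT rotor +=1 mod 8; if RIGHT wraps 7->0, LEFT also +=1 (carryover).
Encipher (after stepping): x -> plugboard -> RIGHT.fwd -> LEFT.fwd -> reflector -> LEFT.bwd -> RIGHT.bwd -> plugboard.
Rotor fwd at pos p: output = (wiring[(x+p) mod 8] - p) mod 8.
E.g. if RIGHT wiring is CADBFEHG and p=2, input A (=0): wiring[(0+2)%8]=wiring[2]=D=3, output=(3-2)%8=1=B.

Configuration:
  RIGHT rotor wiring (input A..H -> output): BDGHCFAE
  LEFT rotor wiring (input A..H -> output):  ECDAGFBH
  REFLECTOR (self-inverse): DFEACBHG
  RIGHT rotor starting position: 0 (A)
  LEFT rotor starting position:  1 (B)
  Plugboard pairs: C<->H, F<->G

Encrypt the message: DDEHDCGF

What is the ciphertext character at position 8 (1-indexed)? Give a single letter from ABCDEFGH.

Char 1 ('D'): step: R->1, L=1; D->plug->D->R->B->L->C->refl->E->L'->E->R'->E->plug->E
Char 2 ('D'): step: R->2, L=1; D->plug->D->R->D->L->F->refl->B->L'->A->R'->C->plug->H
Char 3 ('E'): step: R->3, L=1; E->plug->E->R->B->L->C->refl->E->L'->E->R'->A->plug->A
Char 4 ('H'): step: R->4, L=1; H->plug->C->R->E->L->E->refl->C->L'->B->R'->B->plug->B
Char 5 ('D'): step: R->5, L=1; D->plug->D->R->E->L->E->refl->C->L'->B->R'->F->plug->G
Char 6 ('C'): step: R->6, L=1; C->plug->H->R->H->L->D->refl->A->L'->F->R'->D->plug->D
Char 7 ('G'): step: R->7, L=1; G->plug->F->R->D->L->F->refl->B->L'->A->R'->E->plug->E
Char 8 ('F'): step: R->0, L->2 (L advanced); F->plug->G->R->A->L->B->refl->F->L'->F->R'->F->plug->G

G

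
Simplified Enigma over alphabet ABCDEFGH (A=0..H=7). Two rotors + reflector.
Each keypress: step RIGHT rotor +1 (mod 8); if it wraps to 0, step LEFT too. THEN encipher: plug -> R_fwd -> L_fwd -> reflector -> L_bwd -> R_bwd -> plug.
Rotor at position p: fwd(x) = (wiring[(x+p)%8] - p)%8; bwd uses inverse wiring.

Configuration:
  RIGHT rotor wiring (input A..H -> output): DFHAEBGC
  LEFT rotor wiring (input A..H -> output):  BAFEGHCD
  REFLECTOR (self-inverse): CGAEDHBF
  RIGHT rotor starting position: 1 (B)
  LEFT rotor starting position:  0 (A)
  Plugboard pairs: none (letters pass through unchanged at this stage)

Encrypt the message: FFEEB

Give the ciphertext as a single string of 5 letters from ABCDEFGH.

Char 1 ('F'): step: R->2, L=0; F->plug->F->R->A->L->B->refl->G->L'->E->R'->E->plug->E
Char 2 ('F'): step: R->3, L=0; F->plug->F->R->A->L->B->refl->G->L'->E->R'->H->plug->H
Char 3 ('E'): step: R->4, L=0; E->plug->E->R->H->L->D->refl->E->L'->D->R'->G->plug->G
Char 4 ('E'): step: R->5, L=0; E->plug->E->R->A->L->B->refl->G->L'->E->R'->A->plug->A
Char 5 ('B'): step: R->6, L=0; B->plug->B->R->E->L->G->refl->B->L'->A->R'->A->plug->A

Answer: EHGAA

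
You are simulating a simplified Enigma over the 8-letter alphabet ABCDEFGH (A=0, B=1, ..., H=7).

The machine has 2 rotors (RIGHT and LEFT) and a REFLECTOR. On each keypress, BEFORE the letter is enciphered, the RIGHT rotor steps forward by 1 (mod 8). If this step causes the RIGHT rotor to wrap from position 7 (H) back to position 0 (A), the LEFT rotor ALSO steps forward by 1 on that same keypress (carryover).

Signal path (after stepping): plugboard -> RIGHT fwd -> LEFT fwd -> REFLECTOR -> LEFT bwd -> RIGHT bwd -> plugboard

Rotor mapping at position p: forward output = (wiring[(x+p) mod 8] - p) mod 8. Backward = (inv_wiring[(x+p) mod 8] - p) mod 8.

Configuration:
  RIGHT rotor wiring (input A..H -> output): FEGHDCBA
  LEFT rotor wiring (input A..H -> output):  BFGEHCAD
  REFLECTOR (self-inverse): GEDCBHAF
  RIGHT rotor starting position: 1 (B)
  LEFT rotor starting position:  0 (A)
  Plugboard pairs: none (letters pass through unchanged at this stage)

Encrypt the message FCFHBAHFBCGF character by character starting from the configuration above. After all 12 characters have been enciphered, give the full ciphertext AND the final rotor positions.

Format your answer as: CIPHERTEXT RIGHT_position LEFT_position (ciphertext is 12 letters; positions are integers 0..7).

Char 1 ('F'): step: R->2, L=0; F->plug->F->R->G->L->A->refl->G->L'->C->R'->H->plug->H
Char 2 ('C'): step: R->3, L=0; C->plug->C->R->H->L->D->refl->C->L'->F->R'->E->plug->E
Char 3 ('F'): step: R->4, L=0; F->plug->F->R->A->L->B->refl->E->L'->D->R'->H->plug->H
Char 4 ('H'): step: R->5, L=0; H->plug->H->R->G->L->A->refl->G->L'->C->R'->G->plug->G
Char 5 ('B'): step: R->6, L=0; B->plug->B->R->C->L->G->refl->A->L'->G->R'->D->plug->D
Char 6 ('A'): step: R->7, L=0; A->plug->A->R->B->L->F->refl->H->L'->E->R'->F->plug->F
Char 7 ('H'): step: R->0, L->1 (L advanced); H->plug->H->R->A->L->E->refl->B->L'->E->R'->B->plug->B
Char 8 ('F'): step: R->1, L=1; F->plug->F->R->A->L->E->refl->B->L'->E->R'->H->plug->H
Char 9 ('B'): step: R->2, L=1; B->plug->B->R->F->L->H->refl->F->L'->B->R'->C->plug->C
Char 10 ('C'): step: R->3, L=1; C->plug->C->R->H->L->A->refl->G->L'->D->R'->H->plug->H
Char 11 ('G'): step: R->4, L=1; G->plug->G->R->C->L->D->refl->C->L'->G->R'->B->plug->B
Char 12 ('F'): step: R->5, L=1; F->plug->F->R->B->L->F->refl->H->L'->F->R'->A->plug->A
Final: ciphertext=HEHGDFBHCHBA, RIGHT=5, LEFT=1

Answer: HEHGDFBHCHBA 5 1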